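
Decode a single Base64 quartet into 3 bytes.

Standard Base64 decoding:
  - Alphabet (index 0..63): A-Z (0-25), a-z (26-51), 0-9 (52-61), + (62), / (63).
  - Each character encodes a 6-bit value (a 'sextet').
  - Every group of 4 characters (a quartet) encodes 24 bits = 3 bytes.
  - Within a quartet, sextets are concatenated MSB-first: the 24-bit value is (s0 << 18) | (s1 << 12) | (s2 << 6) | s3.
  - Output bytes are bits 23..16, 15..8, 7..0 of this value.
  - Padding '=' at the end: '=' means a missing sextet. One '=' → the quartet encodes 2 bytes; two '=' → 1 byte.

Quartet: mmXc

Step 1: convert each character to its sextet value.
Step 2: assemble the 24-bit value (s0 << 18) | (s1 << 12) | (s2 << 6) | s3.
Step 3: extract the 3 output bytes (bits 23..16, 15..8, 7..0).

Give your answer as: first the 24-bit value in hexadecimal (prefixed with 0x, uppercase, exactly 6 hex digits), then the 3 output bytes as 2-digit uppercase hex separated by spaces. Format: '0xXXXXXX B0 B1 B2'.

Sextets: m=38, m=38, X=23, c=28
24-bit: (38<<18) | (38<<12) | (23<<6) | 28
      = 0x980000 | 0x026000 | 0x0005C0 | 0x00001C
      = 0x9A65DC
Bytes: (v>>16)&0xFF=9A, (v>>8)&0xFF=65, v&0xFF=DC

Answer: 0x9A65DC 9A 65 DC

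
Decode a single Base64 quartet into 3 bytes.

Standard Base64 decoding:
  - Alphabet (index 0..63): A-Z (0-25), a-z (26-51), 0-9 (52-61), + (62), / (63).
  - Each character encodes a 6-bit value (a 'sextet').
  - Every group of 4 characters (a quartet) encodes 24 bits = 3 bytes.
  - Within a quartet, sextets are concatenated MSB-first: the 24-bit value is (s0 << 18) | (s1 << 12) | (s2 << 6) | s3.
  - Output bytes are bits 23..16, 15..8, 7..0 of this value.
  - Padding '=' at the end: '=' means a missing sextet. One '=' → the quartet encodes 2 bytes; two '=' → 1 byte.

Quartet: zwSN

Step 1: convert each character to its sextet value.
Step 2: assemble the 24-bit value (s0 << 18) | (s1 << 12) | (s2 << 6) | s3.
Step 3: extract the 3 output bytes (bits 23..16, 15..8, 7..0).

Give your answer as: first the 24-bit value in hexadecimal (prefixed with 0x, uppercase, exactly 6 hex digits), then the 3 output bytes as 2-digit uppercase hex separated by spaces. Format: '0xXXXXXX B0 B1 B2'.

Sextets: z=51, w=48, S=18, N=13
24-bit: (51<<18) | (48<<12) | (18<<6) | 13
      = 0xCC0000 | 0x030000 | 0x000480 | 0x00000D
      = 0xCF048D
Bytes: (v>>16)&0xFF=CF, (v>>8)&0xFF=04, v&0xFF=8D

Answer: 0xCF048D CF 04 8D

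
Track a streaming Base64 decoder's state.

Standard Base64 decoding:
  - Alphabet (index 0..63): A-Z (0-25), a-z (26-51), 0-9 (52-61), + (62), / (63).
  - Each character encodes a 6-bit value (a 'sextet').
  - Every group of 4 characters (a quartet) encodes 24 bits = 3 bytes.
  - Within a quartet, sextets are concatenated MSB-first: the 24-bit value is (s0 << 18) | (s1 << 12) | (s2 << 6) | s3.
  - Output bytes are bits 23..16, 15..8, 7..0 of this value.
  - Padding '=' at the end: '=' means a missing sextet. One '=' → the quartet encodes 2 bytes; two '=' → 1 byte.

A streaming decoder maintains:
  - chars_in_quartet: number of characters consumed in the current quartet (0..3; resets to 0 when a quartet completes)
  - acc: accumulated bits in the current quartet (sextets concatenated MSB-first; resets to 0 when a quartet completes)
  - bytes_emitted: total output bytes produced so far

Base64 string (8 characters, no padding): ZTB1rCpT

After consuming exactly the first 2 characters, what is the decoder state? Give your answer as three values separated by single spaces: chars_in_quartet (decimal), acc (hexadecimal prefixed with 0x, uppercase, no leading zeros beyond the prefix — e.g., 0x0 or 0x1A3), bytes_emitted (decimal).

Answer: 2 0x653 0

Derivation:
After char 0 ('Z'=25): chars_in_quartet=1 acc=0x19 bytes_emitted=0
After char 1 ('T'=19): chars_in_quartet=2 acc=0x653 bytes_emitted=0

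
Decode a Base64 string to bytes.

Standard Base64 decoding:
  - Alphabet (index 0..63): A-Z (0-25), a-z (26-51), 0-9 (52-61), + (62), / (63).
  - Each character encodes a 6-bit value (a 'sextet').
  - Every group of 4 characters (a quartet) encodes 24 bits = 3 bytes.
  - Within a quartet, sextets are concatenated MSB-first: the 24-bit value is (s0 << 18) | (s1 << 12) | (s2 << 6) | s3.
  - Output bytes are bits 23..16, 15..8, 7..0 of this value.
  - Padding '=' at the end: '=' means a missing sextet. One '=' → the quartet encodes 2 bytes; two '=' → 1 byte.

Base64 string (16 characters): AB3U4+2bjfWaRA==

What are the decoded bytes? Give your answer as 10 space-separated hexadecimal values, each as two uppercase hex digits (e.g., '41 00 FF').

Answer: 00 1D D4 E3 ED 9B 8D F5 9A 44

Derivation:
After char 0 ('A'=0): chars_in_quartet=1 acc=0x0 bytes_emitted=0
After char 1 ('B'=1): chars_in_quartet=2 acc=0x1 bytes_emitted=0
After char 2 ('3'=55): chars_in_quartet=3 acc=0x77 bytes_emitted=0
After char 3 ('U'=20): chars_in_quartet=4 acc=0x1DD4 -> emit 00 1D D4, reset; bytes_emitted=3
After char 4 ('4'=56): chars_in_quartet=1 acc=0x38 bytes_emitted=3
After char 5 ('+'=62): chars_in_quartet=2 acc=0xE3E bytes_emitted=3
After char 6 ('2'=54): chars_in_quartet=3 acc=0x38FB6 bytes_emitted=3
After char 7 ('b'=27): chars_in_quartet=4 acc=0xE3ED9B -> emit E3 ED 9B, reset; bytes_emitted=6
After char 8 ('j'=35): chars_in_quartet=1 acc=0x23 bytes_emitted=6
After char 9 ('f'=31): chars_in_quartet=2 acc=0x8DF bytes_emitted=6
After char 10 ('W'=22): chars_in_quartet=3 acc=0x237D6 bytes_emitted=6
After char 11 ('a'=26): chars_in_quartet=4 acc=0x8DF59A -> emit 8D F5 9A, reset; bytes_emitted=9
After char 12 ('R'=17): chars_in_quartet=1 acc=0x11 bytes_emitted=9
After char 13 ('A'=0): chars_in_quartet=2 acc=0x440 bytes_emitted=9
Padding '==': partial quartet acc=0x440 -> emit 44; bytes_emitted=10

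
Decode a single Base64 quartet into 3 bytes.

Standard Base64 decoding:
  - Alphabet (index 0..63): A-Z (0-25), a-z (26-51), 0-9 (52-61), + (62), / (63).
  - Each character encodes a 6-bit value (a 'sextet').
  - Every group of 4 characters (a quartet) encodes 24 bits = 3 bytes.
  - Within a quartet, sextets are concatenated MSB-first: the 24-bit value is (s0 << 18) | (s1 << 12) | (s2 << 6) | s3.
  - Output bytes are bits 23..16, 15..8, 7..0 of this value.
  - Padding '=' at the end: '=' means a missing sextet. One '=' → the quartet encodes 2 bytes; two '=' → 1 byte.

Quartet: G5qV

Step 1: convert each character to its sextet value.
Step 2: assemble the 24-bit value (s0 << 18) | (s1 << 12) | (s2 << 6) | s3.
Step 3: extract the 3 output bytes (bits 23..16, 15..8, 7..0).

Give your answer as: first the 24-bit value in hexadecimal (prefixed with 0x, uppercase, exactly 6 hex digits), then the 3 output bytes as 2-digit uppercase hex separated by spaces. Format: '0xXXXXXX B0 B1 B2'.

Answer: 0x1B9A95 1B 9A 95

Derivation:
Sextets: G=6, 5=57, q=42, V=21
24-bit: (6<<18) | (57<<12) | (42<<6) | 21
      = 0x180000 | 0x039000 | 0x000A80 | 0x000015
      = 0x1B9A95
Bytes: (v>>16)&0xFF=1B, (v>>8)&0xFF=9A, v&0xFF=95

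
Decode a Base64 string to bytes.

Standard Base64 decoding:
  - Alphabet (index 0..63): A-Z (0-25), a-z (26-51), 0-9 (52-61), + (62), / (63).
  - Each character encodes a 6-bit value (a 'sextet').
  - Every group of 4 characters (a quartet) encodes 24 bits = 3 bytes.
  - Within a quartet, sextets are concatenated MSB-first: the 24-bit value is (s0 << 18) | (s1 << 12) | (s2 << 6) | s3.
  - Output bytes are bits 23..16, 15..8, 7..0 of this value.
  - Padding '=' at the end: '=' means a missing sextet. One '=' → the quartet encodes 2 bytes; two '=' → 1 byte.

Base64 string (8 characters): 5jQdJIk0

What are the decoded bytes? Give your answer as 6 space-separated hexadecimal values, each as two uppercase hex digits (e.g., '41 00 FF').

Answer: E6 34 1D 24 89 34

Derivation:
After char 0 ('5'=57): chars_in_quartet=1 acc=0x39 bytes_emitted=0
After char 1 ('j'=35): chars_in_quartet=2 acc=0xE63 bytes_emitted=0
After char 2 ('Q'=16): chars_in_quartet=3 acc=0x398D0 bytes_emitted=0
After char 3 ('d'=29): chars_in_quartet=4 acc=0xE6341D -> emit E6 34 1D, reset; bytes_emitted=3
After char 4 ('J'=9): chars_in_quartet=1 acc=0x9 bytes_emitted=3
After char 5 ('I'=8): chars_in_quartet=2 acc=0x248 bytes_emitted=3
After char 6 ('k'=36): chars_in_quartet=3 acc=0x9224 bytes_emitted=3
After char 7 ('0'=52): chars_in_quartet=4 acc=0x248934 -> emit 24 89 34, reset; bytes_emitted=6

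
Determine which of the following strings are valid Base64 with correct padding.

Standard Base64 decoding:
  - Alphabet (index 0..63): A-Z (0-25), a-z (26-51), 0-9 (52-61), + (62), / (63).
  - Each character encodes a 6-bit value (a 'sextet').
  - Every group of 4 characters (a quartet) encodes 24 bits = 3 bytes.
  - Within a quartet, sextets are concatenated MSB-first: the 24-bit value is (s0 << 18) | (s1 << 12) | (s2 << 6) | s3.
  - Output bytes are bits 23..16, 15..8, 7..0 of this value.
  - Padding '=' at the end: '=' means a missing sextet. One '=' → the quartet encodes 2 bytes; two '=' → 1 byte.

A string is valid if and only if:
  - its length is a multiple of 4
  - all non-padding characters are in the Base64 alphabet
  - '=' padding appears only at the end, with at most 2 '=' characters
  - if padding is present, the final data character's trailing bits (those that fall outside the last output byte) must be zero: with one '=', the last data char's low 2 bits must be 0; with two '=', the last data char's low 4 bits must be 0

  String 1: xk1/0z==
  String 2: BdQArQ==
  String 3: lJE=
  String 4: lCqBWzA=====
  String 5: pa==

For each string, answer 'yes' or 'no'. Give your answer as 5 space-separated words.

String 1: 'xk1/0z==' → invalid (bad trailing bits)
String 2: 'BdQArQ==' → valid
String 3: 'lJE=' → valid
String 4: 'lCqBWzA=====' → invalid (5 pad chars (max 2))
String 5: 'pa==' → invalid (bad trailing bits)

Answer: no yes yes no no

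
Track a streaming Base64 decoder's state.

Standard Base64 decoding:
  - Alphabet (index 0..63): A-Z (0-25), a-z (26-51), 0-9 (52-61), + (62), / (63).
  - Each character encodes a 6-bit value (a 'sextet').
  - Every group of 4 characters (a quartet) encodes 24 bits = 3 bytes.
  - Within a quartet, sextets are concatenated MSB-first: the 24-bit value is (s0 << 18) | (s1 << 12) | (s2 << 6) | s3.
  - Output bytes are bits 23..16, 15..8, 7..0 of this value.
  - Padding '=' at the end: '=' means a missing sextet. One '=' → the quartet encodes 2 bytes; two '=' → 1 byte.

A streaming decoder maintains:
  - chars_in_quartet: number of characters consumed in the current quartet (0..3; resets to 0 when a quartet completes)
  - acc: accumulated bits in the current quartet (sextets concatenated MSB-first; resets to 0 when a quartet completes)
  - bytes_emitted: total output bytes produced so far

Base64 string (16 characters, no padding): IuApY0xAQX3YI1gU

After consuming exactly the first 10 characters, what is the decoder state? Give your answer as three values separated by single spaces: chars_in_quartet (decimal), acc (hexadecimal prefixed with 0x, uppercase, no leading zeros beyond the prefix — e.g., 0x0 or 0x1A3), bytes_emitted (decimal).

After char 0 ('I'=8): chars_in_quartet=1 acc=0x8 bytes_emitted=0
After char 1 ('u'=46): chars_in_quartet=2 acc=0x22E bytes_emitted=0
After char 2 ('A'=0): chars_in_quartet=3 acc=0x8B80 bytes_emitted=0
After char 3 ('p'=41): chars_in_quartet=4 acc=0x22E029 -> emit 22 E0 29, reset; bytes_emitted=3
After char 4 ('Y'=24): chars_in_quartet=1 acc=0x18 bytes_emitted=3
After char 5 ('0'=52): chars_in_quartet=2 acc=0x634 bytes_emitted=3
After char 6 ('x'=49): chars_in_quartet=3 acc=0x18D31 bytes_emitted=3
After char 7 ('A'=0): chars_in_quartet=4 acc=0x634C40 -> emit 63 4C 40, reset; bytes_emitted=6
After char 8 ('Q'=16): chars_in_quartet=1 acc=0x10 bytes_emitted=6
After char 9 ('X'=23): chars_in_quartet=2 acc=0x417 bytes_emitted=6

Answer: 2 0x417 6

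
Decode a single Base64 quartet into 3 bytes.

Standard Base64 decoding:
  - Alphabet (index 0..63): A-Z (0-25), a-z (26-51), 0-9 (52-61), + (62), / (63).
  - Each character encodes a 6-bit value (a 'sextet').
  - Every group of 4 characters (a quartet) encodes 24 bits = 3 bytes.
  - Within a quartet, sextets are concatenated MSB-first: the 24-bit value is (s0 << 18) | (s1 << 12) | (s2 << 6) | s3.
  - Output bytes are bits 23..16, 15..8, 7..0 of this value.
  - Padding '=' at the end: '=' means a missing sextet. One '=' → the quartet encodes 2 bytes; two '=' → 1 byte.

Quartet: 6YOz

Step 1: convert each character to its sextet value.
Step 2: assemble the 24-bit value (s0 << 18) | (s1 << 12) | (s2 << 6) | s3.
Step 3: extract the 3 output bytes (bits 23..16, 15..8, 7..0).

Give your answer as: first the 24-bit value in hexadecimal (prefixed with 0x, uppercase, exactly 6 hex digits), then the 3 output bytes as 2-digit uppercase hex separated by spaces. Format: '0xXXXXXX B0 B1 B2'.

Answer: 0xE983B3 E9 83 B3

Derivation:
Sextets: 6=58, Y=24, O=14, z=51
24-bit: (58<<18) | (24<<12) | (14<<6) | 51
      = 0xE80000 | 0x018000 | 0x000380 | 0x000033
      = 0xE983B3
Bytes: (v>>16)&0xFF=E9, (v>>8)&0xFF=83, v&0xFF=B3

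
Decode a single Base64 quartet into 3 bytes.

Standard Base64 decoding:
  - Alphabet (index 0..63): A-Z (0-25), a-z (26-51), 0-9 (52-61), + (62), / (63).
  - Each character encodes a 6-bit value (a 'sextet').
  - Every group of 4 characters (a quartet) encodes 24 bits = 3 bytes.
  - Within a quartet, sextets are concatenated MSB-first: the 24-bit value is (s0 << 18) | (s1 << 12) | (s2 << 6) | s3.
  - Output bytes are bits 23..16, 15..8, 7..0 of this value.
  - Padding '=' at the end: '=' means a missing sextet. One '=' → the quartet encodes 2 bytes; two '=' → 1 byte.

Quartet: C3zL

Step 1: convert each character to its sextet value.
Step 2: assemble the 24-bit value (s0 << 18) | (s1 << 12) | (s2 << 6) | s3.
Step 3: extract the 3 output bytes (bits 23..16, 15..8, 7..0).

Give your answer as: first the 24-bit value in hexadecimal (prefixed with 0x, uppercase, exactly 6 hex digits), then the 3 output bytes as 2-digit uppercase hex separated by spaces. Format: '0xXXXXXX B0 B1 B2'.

Sextets: C=2, 3=55, z=51, L=11
24-bit: (2<<18) | (55<<12) | (51<<6) | 11
      = 0x080000 | 0x037000 | 0x000CC0 | 0x00000B
      = 0x0B7CCB
Bytes: (v>>16)&0xFF=0B, (v>>8)&0xFF=7C, v&0xFF=CB

Answer: 0x0B7CCB 0B 7C CB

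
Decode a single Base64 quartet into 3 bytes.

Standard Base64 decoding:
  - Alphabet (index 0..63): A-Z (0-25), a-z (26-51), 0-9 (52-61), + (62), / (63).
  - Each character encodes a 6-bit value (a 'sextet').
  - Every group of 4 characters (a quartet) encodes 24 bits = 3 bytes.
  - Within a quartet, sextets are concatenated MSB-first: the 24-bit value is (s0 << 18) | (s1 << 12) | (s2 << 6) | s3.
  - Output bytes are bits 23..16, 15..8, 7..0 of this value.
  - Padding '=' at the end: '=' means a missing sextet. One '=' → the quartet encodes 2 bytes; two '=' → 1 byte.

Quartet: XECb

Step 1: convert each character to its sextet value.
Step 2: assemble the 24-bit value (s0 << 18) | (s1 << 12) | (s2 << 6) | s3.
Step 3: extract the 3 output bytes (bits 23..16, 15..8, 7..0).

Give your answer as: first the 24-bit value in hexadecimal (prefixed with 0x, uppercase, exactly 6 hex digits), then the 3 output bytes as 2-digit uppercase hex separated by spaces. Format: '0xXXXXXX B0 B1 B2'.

Sextets: X=23, E=4, C=2, b=27
24-bit: (23<<18) | (4<<12) | (2<<6) | 27
      = 0x5C0000 | 0x004000 | 0x000080 | 0x00001B
      = 0x5C409B
Bytes: (v>>16)&0xFF=5C, (v>>8)&0xFF=40, v&0xFF=9B

Answer: 0x5C409B 5C 40 9B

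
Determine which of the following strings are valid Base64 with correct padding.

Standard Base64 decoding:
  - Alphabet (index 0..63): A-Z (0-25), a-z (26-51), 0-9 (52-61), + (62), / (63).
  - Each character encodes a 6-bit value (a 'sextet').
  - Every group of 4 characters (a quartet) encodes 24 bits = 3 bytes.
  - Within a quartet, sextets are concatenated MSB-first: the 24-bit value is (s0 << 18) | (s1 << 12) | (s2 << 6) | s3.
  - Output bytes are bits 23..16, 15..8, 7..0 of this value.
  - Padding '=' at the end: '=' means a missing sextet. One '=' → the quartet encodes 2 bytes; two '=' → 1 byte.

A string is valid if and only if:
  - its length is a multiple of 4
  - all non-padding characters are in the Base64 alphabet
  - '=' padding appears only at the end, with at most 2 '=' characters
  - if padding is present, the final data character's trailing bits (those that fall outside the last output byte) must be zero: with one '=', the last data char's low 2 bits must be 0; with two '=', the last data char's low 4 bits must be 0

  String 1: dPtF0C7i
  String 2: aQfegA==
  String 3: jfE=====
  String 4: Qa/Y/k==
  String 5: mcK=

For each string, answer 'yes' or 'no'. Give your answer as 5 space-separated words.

String 1: 'dPtF0C7i' → valid
String 2: 'aQfegA==' → valid
String 3: 'jfE=====' → invalid (5 pad chars (max 2))
String 4: 'Qa/Y/k==' → invalid (bad trailing bits)
String 5: 'mcK=' → invalid (bad trailing bits)

Answer: yes yes no no no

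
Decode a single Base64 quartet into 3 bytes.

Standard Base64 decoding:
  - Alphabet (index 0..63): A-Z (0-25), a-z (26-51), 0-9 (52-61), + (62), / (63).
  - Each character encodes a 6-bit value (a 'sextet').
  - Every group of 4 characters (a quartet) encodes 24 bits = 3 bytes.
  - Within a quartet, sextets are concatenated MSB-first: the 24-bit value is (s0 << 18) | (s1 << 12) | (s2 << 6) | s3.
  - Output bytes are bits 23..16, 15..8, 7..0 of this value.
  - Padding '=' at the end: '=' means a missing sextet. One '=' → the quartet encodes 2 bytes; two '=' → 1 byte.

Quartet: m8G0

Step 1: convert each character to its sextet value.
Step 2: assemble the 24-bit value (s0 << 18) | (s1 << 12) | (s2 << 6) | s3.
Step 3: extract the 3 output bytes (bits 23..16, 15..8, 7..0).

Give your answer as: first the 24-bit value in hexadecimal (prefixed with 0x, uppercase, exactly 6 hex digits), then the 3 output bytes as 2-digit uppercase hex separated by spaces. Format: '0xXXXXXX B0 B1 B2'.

Answer: 0x9BC1B4 9B C1 B4

Derivation:
Sextets: m=38, 8=60, G=6, 0=52
24-bit: (38<<18) | (60<<12) | (6<<6) | 52
      = 0x980000 | 0x03C000 | 0x000180 | 0x000034
      = 0x9BC1B4
Bytes: (v>>16)&0xFF=9B, (v>>8)&0xFF=C1, v&0xFF=B4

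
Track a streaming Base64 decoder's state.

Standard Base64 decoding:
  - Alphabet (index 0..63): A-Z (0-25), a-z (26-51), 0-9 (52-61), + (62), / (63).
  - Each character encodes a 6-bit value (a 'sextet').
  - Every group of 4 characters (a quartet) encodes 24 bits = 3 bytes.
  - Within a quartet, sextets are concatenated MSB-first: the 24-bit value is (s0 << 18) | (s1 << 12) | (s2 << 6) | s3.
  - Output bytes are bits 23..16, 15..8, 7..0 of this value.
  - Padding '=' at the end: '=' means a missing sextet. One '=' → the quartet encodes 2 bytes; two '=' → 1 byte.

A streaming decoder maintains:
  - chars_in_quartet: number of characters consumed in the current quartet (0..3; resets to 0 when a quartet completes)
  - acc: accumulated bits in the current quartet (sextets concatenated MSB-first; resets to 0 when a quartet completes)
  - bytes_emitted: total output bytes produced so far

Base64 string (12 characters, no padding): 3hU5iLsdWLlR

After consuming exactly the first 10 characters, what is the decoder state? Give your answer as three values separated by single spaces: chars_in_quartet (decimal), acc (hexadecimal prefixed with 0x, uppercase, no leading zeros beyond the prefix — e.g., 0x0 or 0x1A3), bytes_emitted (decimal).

Answer: 2 0x58B 6

Derivation:
After char 0 ('3'=55): chars_in_quartet=1 acc=0x37 bytes_emitted=0
After char 1 ('h'=33): chars_in_quartet=2 acc=0xDE1 bytes_emitted=0
After char 2 ('U'=20): chars_in_quartet=3 acc=0x37854 bytes_emitted=0
After char 3 ('5'=57): chars_in_quartet=4 acc=0xDE1539 -> emit DE 15 39, reset; bytes_emitted=3
After char 4 ('i'=34): chars_in_quartet=1 acc=0x22 bytes_emitted=3
After char 5 ('L'=11): chars_in_quartet=2 acc=0x88B bytes_emitted=3
After char 6 ('s'=44): chars_in_quartet=3 acc=0x222EC bytes_emitted=3
After char 7 ('d'=29): chars_in_quartet=4 acc=0x88BB1D -> emit 88 BB 1D, reset; bytes_emitted=6
After char 8 ('W'=22): chars_in_quartet=1 acc=0x16 bytes_emitted=6
After char 9 ('L'=11): chars_in_quartet=2 acc=0x58B bytes_emitted=6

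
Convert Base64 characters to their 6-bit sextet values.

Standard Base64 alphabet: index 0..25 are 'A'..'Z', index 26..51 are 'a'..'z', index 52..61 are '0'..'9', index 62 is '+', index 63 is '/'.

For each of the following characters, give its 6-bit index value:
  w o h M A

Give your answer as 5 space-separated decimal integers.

Answer: 48 40 33 12 0

Derivation:
'w': a..z range, 26 + ord('w') − ord('a') = 48
'o': a..z range, 26 + ord('o') − ord('a') = 40
'h': a..z range, 26 + ord('h') − ord('a') = 33
'M': A..Z range, ord('M') − ord('A') = 12
'A': A..Z range, ord('A') − ord('A') = 0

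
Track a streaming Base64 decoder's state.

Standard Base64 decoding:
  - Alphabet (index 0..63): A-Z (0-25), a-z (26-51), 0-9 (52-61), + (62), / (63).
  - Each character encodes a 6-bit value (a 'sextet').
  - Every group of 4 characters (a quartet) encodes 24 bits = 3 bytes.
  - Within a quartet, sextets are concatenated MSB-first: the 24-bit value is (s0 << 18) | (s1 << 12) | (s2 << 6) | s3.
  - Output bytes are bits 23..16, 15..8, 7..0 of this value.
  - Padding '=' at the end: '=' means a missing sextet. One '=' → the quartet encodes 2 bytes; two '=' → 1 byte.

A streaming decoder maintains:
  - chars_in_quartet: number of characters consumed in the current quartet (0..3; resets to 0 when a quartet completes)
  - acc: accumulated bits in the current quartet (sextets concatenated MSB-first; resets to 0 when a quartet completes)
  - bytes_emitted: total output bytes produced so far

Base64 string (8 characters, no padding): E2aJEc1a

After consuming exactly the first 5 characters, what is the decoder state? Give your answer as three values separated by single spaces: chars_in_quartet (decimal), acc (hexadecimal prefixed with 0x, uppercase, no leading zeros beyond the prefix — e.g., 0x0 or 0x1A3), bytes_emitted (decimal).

Answer: 1 0x4 3

Derivation:
After char 0 ('E'=4): chars_in_quartet=1 acc=0x4 bytes_emitted=0
After char 1 ('2'=54): chars_in_quartet=2 acc=0x136 bytes_emitted=0
After char 2 ('a'=26): chars_in_quartet=3 acc=0x4D9A bytes_emitted=0
After char 3 ('J'=9): chars_in_quartet=4 acc=0x136689 -> emit 13 66 89, reset; bytes_emitted=3
After char 4 ('E'=4): chars_in_quartet=1 acc=0x4 bytes_emitted=3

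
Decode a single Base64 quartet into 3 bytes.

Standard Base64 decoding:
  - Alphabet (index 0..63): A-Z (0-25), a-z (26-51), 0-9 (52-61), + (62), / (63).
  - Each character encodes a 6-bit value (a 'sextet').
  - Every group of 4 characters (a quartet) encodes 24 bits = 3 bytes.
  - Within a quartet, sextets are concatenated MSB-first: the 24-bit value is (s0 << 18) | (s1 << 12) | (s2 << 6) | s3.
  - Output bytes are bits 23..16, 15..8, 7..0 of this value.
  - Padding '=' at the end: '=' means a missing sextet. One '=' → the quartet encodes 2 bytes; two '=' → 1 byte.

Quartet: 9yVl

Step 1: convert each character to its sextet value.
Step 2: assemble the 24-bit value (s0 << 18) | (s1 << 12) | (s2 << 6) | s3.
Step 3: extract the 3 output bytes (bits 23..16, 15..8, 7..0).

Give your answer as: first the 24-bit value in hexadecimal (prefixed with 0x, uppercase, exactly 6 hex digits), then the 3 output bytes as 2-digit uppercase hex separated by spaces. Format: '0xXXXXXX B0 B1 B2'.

Answer: 0xF72565 F7 25 65

Derivation:
Sextets: 9=61, y=50, V=21, l=37
24-bit: (61<<18) | (50<<12) | (21<<6) | 37
      = 0xF40000 | 0x032000 | 0x000540 | 0x000025
      = 0xF72565
Bytes: (v>>16)&0xFF=F7, (v>>8)&0xFF=25, v&0xFF=65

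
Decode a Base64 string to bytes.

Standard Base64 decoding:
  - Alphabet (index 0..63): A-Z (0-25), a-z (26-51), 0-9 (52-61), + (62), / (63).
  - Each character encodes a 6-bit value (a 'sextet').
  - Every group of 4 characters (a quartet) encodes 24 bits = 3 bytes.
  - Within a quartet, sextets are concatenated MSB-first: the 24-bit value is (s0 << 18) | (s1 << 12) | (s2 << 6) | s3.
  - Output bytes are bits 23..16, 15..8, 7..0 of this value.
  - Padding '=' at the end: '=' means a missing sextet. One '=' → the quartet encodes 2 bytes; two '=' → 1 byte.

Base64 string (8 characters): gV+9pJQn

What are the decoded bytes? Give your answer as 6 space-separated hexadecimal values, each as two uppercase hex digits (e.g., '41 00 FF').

Answer: 81 5F BD A4 94 27

Derivation:
After char 0 ('g'=32): chars_in_quartet=1 acc=0x20 bytes_emitted=0
After char 1 ('V'=21): chars_in_quartet=2 acc=0x815 bytes_emitted=0
After char 2 ('+'=62): chars_in_quartet=3 acc=0x2057E bytes_emitted=0
After char 3 ('9'=61): chars_in_quartet=4 acc=0x815FBD -> emit 81 5F BD, reset; bytes_emitted=3
After char 4 ('p'=41): chars_in_quartet=1 acc=0x29 bytes_emitted=3
After char 5 ('J'=9): chars_in_quartet=2 acc=0xA49 bytes_emitted=3
After char 6 ('Q'=16): chars_in_quartet=3 acc=0x29250 bytes_emitted=3
After char 7 ('n'=39): chars_in_quartet=4 acc=0xA49427 -> emit A4 94 27, reset; bytes_emitted=6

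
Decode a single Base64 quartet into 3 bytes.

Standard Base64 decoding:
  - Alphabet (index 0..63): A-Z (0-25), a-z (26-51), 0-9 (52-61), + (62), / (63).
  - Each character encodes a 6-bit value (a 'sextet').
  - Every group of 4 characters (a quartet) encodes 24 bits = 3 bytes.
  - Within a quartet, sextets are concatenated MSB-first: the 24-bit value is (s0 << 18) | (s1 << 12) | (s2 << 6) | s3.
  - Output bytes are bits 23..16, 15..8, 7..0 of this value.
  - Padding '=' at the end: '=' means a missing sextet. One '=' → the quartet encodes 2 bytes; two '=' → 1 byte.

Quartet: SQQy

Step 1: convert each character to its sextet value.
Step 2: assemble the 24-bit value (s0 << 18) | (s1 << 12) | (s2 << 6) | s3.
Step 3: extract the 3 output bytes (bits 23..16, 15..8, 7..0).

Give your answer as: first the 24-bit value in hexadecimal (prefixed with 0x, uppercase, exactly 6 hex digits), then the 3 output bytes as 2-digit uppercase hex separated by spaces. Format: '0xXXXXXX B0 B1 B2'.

Answer: 0x490432 49 04 32

Derivation:
Sextets: S=18, Q=16, Q=16, y=50
24-bit: (18<<18) | (16<<12) | (16<<6) | 50
      = 0x480000 | 0x010000 | 0x000400 | 0x000032
      = 0x490432
Bytes: (v>>16)&0xFF=49, (v>>8)&0xFF=04, v&0xFF=32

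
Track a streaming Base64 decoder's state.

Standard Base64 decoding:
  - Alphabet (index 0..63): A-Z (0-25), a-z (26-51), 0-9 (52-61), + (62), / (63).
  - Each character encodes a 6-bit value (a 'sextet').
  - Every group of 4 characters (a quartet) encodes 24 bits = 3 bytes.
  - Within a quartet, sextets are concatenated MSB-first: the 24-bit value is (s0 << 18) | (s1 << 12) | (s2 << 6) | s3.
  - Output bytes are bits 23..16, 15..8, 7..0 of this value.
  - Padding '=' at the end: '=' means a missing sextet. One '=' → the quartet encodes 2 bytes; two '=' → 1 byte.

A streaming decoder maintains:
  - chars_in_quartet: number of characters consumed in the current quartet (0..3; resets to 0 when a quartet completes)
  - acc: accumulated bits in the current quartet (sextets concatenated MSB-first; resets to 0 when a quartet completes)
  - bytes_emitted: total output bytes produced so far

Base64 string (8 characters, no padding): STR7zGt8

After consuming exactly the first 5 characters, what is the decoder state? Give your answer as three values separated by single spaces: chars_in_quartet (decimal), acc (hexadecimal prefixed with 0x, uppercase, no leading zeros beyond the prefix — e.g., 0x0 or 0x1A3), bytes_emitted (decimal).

Answer: 1 0x33 3

Derivation:
After char 0 ('S'=18): chars_in_quartet=1 acc=0x12 bytes_emitted=0
After char 1 ('T'=19): chars_in_quartet=2 acc=0x493 bytes_emitted=0
After char 2 ('R'=17): chars_in_quartet=3 acc=0x124D1 bytes_emitted=0
After char 3 ('7'=59): chars_in_quartet=4 acc=0x49347B -> emit 49 34 7B, reset; bytes_emitted=3
After char 4 ('z'=51): chars_in_quartet=1 acc=0x33 bytes_emitted=3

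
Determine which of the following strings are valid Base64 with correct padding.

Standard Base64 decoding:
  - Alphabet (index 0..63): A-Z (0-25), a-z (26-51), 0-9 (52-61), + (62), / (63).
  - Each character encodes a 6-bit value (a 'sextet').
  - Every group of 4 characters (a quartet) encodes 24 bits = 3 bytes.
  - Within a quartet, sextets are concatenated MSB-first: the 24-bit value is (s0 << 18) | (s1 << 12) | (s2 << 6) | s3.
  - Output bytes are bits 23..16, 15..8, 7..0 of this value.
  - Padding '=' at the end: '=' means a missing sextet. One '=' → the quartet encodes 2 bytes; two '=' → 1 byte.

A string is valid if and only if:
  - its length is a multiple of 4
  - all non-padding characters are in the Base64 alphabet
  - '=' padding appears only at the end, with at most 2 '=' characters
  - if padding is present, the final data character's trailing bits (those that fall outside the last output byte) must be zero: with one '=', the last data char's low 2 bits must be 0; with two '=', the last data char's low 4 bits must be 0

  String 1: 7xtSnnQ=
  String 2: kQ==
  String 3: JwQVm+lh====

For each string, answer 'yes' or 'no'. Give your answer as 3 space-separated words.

Answer: yes yes no

Derivation:
String 1: '7xtSnnQ=' → valid
String 2: 'kQ==' → valid
String 3: 'JwQVm+lh====' → invalid (4 pad chars (max 2))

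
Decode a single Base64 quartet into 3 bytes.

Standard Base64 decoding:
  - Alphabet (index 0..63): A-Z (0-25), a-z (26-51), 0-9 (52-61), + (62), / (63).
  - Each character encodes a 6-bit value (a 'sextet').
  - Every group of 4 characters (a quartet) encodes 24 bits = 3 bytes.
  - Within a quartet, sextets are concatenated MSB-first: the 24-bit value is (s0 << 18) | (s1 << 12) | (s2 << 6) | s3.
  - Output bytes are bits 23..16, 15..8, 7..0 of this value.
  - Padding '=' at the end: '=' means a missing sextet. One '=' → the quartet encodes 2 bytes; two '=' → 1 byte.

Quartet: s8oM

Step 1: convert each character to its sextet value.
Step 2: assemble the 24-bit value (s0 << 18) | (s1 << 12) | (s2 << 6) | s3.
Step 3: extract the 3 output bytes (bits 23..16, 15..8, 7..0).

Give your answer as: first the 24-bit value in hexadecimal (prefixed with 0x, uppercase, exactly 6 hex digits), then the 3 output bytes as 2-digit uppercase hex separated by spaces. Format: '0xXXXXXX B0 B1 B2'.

Answer: 0xB3CA0C B3 CA 0C

Derivation:
Sextets: s=44, 8=60, o=40, M=12
24-bit: (44<<18) | (60<<12) | (40<<6) | 12
      = 0xB00000 | 0x03C000 | 0x000A00 | 0x00000C
      = 0xB3CA0C
Bytes: (v>>16)&0xFF=B3, (v>>8)&0xFF=CA, v&0xFF=0C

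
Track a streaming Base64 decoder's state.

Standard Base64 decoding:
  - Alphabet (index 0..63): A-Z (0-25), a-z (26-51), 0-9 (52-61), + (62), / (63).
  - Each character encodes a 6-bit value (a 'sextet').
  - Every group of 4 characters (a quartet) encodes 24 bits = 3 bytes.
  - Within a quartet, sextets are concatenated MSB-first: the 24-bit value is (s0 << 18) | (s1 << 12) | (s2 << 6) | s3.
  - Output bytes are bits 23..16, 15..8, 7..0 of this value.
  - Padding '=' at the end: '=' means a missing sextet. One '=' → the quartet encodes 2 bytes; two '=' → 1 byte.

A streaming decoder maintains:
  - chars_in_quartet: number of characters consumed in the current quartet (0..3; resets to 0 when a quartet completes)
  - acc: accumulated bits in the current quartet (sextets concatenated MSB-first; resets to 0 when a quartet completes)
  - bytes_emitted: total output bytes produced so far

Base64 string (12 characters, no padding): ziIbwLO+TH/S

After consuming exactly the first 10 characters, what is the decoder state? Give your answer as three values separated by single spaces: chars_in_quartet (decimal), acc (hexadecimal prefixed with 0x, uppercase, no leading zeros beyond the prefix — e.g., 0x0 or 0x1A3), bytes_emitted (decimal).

Answer: 2 0x4C7 6

Derivation:
After char 0 ('z'=51): chars_in_quartet=1 acc=0x33 bytes_emitted=0
After char 1 ('i'=34): chars_in_quartet=2 acc=0xCE2 bytes_emitted=0
After char 2 ('I'=8): chars_in_quartet=3 acc=0x33888 bytes_emitted=0
After char 3 ('b'=27): chars_in_quartet=4 acc=0xCE221B -> emit CE 22 1B, reset; bytes_emitted=3
After char 4 ('w'=48): chars_in_quartet=1 acc=0x30 bytes_emitted=3
After char 5 ('L'=11): chars_in_quartet=2 acc=0xC0B bytes_emitted=3
After char 6 ('O'=14): chars_in_quartet=3 acc=0x302CE bytes_emitted=3
After char 7 ('+'=62): chars_in_quartet=4 acc=0xC0B3BE -> emit C0 B3 BE, reset; bytes_emitted=6
After char 8 ('T'=19): chars_in_quartet=1 acc=0x13 bytes_emitted=6
After char 9 ('H'=7): chars_in_quartet=2 acc=0x4C7 bytes_emitted=6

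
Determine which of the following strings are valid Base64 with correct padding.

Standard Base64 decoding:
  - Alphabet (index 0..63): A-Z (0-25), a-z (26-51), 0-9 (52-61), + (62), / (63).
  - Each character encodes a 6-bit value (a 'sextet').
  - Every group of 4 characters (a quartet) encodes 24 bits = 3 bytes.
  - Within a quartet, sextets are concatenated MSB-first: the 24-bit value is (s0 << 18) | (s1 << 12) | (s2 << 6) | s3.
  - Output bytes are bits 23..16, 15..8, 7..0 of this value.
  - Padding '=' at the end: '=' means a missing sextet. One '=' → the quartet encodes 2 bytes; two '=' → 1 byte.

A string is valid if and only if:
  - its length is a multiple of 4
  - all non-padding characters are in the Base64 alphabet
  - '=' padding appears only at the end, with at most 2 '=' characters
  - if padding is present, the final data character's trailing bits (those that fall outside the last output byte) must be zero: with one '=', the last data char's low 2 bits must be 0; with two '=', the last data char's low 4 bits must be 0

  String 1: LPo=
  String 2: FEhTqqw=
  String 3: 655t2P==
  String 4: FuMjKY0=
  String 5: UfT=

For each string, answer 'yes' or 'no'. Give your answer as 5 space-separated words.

String 1: 'LPo=' → valid
String 2: 'FEhTqqw=' → valid
String 3: '655t2P==' → invalid (bad trailing bits)
String 4: 'FuMjKY0=' → valid
String 5: 'UfT=' → invalid (bad trailing bits)

Answer: yes yes no yes no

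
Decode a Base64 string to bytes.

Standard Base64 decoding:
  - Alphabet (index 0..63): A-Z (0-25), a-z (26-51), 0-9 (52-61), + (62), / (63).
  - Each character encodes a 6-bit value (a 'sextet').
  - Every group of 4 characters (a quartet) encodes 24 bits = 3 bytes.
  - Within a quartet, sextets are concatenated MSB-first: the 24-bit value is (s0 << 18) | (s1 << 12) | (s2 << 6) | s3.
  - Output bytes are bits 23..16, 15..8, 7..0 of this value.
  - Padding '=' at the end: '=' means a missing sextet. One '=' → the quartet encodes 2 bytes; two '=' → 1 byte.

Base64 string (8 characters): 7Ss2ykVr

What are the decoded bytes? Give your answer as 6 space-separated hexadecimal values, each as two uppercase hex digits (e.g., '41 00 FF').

Answer: ED 2B 36 CA 45 6B

Derivation:
After char 0 ('7'=59): chars_in_quartet=1 acc=0x3B bytes_emitted=0
After char 1 ('S'=18): chars_in_quartet=2 acc=0xED2 bytes_emitted=0
After char 2 ('s'=44): chars_in_quartet=3 acc=0x3B4AC bytes_emitted=0
After char 3 ('2'=54): chars_in_quartet=4 acc=0xED2B36 -> emit ED 2B 36, reset; bytes_emitted=3
After char 4 ('y'=50): chars_in_quartet=1 acc=0x32 bytes_emitted=3
After char 5 ('k'=36): chars_in_quartet=2 acc=0xCA4 bytes_emitted=3
After char 6 ('V'=21): chars_in_quartet=3 acc=0x32915 bytes_emitted=3
After char 7 ('r'=43): chars_in_quartet=4 acc=0xCA456B -> emit CA 45 6B, reset; bytes_emitted=6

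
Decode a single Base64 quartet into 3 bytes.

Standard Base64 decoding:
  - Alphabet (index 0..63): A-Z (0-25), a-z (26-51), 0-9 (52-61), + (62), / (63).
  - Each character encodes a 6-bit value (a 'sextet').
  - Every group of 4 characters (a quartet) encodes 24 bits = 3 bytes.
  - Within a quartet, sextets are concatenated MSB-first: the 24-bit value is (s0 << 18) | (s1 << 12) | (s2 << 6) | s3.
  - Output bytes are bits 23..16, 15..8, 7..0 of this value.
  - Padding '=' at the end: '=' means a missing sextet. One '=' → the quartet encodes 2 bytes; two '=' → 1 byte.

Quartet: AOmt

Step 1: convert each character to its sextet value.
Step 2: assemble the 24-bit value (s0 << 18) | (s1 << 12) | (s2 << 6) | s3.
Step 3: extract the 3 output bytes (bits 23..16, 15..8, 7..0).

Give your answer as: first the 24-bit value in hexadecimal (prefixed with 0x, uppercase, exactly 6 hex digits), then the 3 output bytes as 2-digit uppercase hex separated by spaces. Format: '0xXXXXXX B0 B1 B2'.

Sextets: A=0, O=14, m=38, t=45
24-bit: (0<<18) | (14<<12) | (38<<6) | 45
      = 0x000000 | 0x00E000 | 0x000980 | 0x00002D
      = 0x00E9AD
Bytes: (v>>16)&0xFF=00, (v>>8)&0xFF=E9, v&0xFF=AD

Answer: 0x00E9AD 00 E9 AD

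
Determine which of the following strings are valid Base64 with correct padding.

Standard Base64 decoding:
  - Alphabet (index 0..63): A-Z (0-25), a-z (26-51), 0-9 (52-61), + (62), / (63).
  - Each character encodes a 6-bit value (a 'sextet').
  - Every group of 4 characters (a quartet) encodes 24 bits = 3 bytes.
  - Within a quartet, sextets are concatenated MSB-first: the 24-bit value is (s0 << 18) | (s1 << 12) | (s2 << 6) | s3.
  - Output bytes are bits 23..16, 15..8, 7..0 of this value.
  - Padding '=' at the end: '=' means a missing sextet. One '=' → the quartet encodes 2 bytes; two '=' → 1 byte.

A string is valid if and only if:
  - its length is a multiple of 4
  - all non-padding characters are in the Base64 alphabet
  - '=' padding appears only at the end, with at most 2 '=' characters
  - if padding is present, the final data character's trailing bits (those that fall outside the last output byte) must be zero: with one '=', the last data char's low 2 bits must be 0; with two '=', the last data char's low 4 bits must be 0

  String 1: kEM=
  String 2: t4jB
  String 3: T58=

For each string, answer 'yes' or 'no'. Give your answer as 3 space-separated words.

Answer: yes yes yes

Derivation:
String 1: 'kEM=' → valid
String 2: 't4jB' → valid
String 3: 'T58=' → valid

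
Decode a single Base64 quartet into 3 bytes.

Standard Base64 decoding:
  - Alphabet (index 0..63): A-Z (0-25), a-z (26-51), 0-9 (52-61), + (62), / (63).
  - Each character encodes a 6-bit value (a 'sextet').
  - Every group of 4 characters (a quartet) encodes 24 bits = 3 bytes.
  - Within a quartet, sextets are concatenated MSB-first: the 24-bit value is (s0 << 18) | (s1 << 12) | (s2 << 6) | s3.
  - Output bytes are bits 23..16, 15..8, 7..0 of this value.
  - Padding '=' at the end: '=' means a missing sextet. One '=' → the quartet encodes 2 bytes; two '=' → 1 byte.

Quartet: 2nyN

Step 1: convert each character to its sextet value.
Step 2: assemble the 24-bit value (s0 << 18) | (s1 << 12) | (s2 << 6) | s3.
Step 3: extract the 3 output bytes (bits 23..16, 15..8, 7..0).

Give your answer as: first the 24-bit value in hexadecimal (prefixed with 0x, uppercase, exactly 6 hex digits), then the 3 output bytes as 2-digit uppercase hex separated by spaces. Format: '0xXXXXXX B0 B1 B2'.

Answer: 0xDA7C8D DA 7C 8D

Derivation:
Sextets: 2=54, n=39, y=50, N=13
24-bit: (54<<18) | (39<<12) | (50<<6) | 13
      = 0xD80000 | 0x027000 | 0x000C80 | 0x00000D
      = 0xDA7C8D
Bytes: (v>>16)&0xFF=DA, (v>>8)&0xFF=7C, v&0xFF=8D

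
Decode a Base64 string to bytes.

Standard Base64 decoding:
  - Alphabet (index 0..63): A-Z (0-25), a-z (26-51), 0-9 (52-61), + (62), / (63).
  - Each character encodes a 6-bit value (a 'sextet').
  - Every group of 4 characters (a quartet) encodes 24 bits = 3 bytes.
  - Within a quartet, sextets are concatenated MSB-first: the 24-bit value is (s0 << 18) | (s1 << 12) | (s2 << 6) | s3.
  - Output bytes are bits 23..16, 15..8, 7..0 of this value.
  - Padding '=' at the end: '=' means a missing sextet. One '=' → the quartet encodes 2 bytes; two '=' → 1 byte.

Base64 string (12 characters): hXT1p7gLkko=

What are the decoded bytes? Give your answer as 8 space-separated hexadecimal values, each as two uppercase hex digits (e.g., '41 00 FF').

After char 0 ('h'=33): chars_in_quartet=1 acc=0x21 bytes_emitted=0
After char 1 ('X'=23): chars_in_quartet=2 acc=0x857 bytes_emitted=0
After char 2 ('T'=19): chars_in_quartet=3 acc=0x215D3 bytes_emitted=0
After char 3 ('1'=53): chars_in_quartet=4 acc=0x8574F5 -> emit 85 74 F5, reset; bytes_emitted=3
After char 4 ('p'=41): chars_in_quartet=1 acc=0x29 bytes_emitted=3
After char 5 ('7'=59): chars_in_quartet=2 acc=0xA7B bytes_emitted=3
After char 6 ('g'=32): chars_in_quartet=3 acc=0x29EE0 bytes_emitted=3
After char 7 ('L'=11): chars_in_quartet=4 acc=0xA7B80B -> emit A7 B8 0B, reset; bytes_emitted=6
After char 8 ('k'=36): chars_in_quartet=1 acc=0x24 bytes_emitted=6
After char 9 ('k'=36): chars_in_quartet=2 acc=0x924 bytes_emitted=6
After char 10 ('o'=40): chars_in_quartet=3 acc=0x24928 bytes_emitted=6
Padding '=': partial quartet acc=0x24928 -> emit 92 4A; bytes_emitted=8

Answer: 85 74 F5 A7 B8 0B 92 4A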